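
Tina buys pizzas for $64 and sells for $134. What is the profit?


Selling price = $134
Cost price = $64
Profit = selling price - cost price:
Profit = $134 - $64 = $70

$70


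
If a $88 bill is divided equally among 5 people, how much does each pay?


Total bill: $88
Number of people: 5
Each pays: $88 / 5 = $17.60

$17.60


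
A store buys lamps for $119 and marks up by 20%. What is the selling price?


Calculate the markup amount:
20% of $119 = $23.80
Add to cost:
$119 + $23.80 = $142.80

$142.80


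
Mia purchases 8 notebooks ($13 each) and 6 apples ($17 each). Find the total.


Cost of notebooks:
8 x $13 = $104
Cost of apples:
6 x $17 = $102
Add both:
$104 + $102 = $206

$206


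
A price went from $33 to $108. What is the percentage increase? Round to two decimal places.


Find the absolute change:
|108 - 33| = 75
Divide by original and multiply by 100:
75 / 33 x 100 = 227.2727...% ≈ 227.27%

227.27%


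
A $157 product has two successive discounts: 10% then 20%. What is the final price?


First discount:
10% of $157 = $15.70
Price after first discount:
$157 - $15.70 = $141.30
Second discount:
20% of $141.30 = $28.26
Final price:
$141.30 - $28.26 = $113.04

$113.04


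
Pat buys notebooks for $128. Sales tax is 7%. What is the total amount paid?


Calculate the tax:
7% of $128 = $8.96
Add tax to price:
$128 + $8.96 = $136.96

$136.96


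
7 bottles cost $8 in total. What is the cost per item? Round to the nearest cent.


Total cost: $8
Number of items: 7
Unit price: $8 / 7 = $1.1428... ≈ $1.14

$1.14


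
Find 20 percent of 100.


Convert percentage to decimal:
20% = 0.2
Multiply:
100 x 0.2 = 20

20


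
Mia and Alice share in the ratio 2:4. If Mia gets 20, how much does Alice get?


Find the multiplier:
20 / 2 = 10
Apply to Alice's share:
4 x 10 = 40

40


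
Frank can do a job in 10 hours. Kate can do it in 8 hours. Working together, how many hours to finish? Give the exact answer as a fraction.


Frank's rate: 1/10 of the job per hour
Kate's rate: 1/8 of the job per hour
Combined rate: 1/10 + 1/8 = 9/40 per hour
Time = 1 / (9/40) = 40/9 hours (≈ 4.44 hours)

40/9 hours


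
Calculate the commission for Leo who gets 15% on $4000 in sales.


Convert rate to decimal:
15% = 0.15
Multiply by sales:
$4000 x 0.15 = $600

$600


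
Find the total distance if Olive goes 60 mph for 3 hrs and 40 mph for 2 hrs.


Leg 1 distance:
60 x 3 = 180 miles
Leg 2 distance:
40 x 2 = 80 miles
Total distance:
180 + 80 = 260 miles

260 miles


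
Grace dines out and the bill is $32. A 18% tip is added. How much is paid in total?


Calculate the tip:
18% of $32 = $5.76
Add tip to meal cost:
$32 + $5.76 = $37.76

$37.76


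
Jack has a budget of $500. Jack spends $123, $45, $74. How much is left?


Add up expenses:
$123 + $45 + $74 = $242
Subtract from budget:
$500 - $242 = $258

$258


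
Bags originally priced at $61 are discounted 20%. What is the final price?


Calculate the discount amount:
20% of $61 = $12.20
Subtract from original:
$61 - $12.20 = $48.80

$48.80


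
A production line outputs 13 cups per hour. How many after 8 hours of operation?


Production rate: 13 cups per hour
Time: 8 hours
Total: 13 x 8 = 104 cups

104 cups


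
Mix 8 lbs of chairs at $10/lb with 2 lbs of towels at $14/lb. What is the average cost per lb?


Cost of chairs:
8 x $10 = $80
Cost of towels:
2 x $14 = $28
Total cost: $80 + $28 = $108
Total weight: 10 lbs
Average: $108 / 10 = $10.80/lb

$10.80/lb


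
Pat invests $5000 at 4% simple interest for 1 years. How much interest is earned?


Use the formula I = P x R x T / 100
P x R x T = 5000 x 4 x 1 = 20000
I = 20000 / 100 = $200

$200


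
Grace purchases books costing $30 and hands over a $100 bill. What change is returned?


Start with the amount paid:
$100
Subtract the price:
$100 - $30 = $70

$70


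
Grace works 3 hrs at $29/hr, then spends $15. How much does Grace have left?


Calculate earnings:
3 x $29 = $87
Subtract spending:
$87 - $15 = $72

$72


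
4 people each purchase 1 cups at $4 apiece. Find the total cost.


Cost per person:
1 x $4 = $4
Group total:
4 x $4 = $16

$16


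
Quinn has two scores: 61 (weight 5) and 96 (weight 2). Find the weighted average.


Weighted sum:
5 x 61 + 2 x 96 = 497
Total weight:
5 + 2 = 7
Weighted average:
497 / 7 = 71

71


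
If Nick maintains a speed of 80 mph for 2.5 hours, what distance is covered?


Use the formula: distance = speed x time
Speed = 80 mph, Time = 2.5 hours
80 x 2.5 = 200 miles

200 miles


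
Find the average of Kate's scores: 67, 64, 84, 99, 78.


Add the scores:
67 + 64 + 84 + 99 + 78 = 392
Divide by the number of tests:
392 / 5 = 78.4

78.4


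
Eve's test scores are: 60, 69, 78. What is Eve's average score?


Add the scores:
60 + 69 + 78 = 207
Divide by the number of tests:
207 / 3 = 69

69


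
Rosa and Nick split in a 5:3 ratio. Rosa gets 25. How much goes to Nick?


Find the multiplier:
25 / 5 = 5
Apply to Nick's share:
3 x 5 = 15

15


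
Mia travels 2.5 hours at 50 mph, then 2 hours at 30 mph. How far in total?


Leg 1 distance:
50 x 2.5 = 125 miles
Leg 2 distance:
30 x 2 = 60 miles
Total distance:
125 + 60 = 185 miles

185 miles


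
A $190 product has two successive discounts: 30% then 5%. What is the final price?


First discount:
30% of $190 = $57
Price after first discount:
$190 - $57 = $133
Second discount:
5% of $133 = $6.65
Final price:
$133 - $6.65 = $126.35

$126.35


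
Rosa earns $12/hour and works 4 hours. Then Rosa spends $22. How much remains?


Calculate earnings:
4 x $12 = $48
Subtract spending:
$48 - $22 = $26

$26


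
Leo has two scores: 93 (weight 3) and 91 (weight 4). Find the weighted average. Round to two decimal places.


Weighted sum:
3 x 93 + 4 x 91 = 643
Total weight:
3 + 4 = 7
Weighted average:
643 / 7 = 91.8571... ≈ 91.86

91.86


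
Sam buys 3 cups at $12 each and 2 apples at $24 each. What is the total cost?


Cost of cups:
3 x $12 = $36
Cost of apples:
2 x $24 = $48
Add both:
$36 + $48 = $84

$84


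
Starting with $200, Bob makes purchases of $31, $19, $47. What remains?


Add up expenses:
$31 + $19 + $47 = $97
Subtract from budget:
$200 - $97 = $103

$103


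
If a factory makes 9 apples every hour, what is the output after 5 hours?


Production rate: 9 apples per hour
Time: 5 hours
Total: 9 x 5 = 45 apples

45 apples


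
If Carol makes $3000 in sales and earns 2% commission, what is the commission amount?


Convert rate to decimal:
2% = 0.02
Multiply by sales:
$3000 x 0.02 = $60

$60


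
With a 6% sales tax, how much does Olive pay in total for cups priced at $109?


Calculate the tax:
6% of $109 = $6.54
Add tax to price:
$109 + $6.54 = $115.54

$115.54


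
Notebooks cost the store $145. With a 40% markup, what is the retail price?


Calculate the markup amount:
40% of $145 = $58
Add to cost:
$145 + $58 = $203

$203


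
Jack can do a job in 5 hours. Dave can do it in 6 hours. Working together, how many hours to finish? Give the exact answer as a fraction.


Jack's rate: 1/5 of the job per hour
Dave's rate: 1/6 of the job per hour
Combined rate: 1/5 + 1/6 = 11/30 per hour
Time = 1 / (11/30) = 30/11 hours (≈ 2.73 hours)

30/11 hours


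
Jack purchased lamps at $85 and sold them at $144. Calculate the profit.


Selling price = $144
Cost price = $85
Profit = selling price - cost price:
Profit = $144 - $85 = $59

$59


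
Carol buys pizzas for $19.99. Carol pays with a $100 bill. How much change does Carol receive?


Start with the amount paid:
$100
Subtract the price:
$100 - $19.99 = $80.01

$80.01


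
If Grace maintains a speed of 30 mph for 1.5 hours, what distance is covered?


Use the formula: distance = speed x time
Speed = 30 mph, Time = 1.5 hours
30 x 1.5 = 45 miles

45 miles


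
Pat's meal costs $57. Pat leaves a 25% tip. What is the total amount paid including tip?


Calculate the tip:
25% of $57 = $14.25
Add tip to meal cost:
$57 + $14.25 = $71.25

$71.25


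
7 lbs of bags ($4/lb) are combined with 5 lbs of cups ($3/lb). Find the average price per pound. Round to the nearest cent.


Cost of bags:
7 x $4 = $28
Cost of cups:
5 x $3 = $15
Total cost: $28 + $15 = $43
Total weight: 12 lbs
Average: $43 / 12 = $3.5833... ≈ $3.58/lb

$3.58/lb


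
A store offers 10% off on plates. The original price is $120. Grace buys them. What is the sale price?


Calculate the discount amount:
10% of $120 = $12
Subtract from original:
$120 - $12 = $108

$108


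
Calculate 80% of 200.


Convert percentage to decimal:
80% = 0.8
Multiply:
200 x 0.8 = 160

160


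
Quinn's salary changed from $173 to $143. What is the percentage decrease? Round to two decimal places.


Find the absolute change:
|143 - 173| = 30
Divide by original and multiply by 100:
30 / 173 x 100 = 17.3410...% ≈ 17.34%

17.34%


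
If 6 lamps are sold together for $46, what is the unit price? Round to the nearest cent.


Total cost: $46
Number of items: 6
Unit price: $46 / 6 = $7.6666... ≈ $7.67

$7.67


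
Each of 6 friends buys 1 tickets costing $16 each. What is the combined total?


Cost per person:
1 x $16 = $16
Group total:
6 x $16 = $96

$96


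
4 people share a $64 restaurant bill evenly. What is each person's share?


Total bill: $64
Number of people: 4
Each pays: $64 / 4 = $16

$16


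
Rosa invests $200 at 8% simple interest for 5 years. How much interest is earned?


Use the formula I = P x R x T / 100
P x R x T = 200 x 8 x 5 = 8000
I = 8000 / 100 = $80

$80


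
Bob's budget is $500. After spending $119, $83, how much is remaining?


Add up expenses:
$119 + $83 = $202
Subtract from budget:
$500 - $202 = $298

$298


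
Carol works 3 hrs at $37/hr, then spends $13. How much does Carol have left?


Calculate earnings:
3 x $37 = $111
Subtract spending:
$111 - $13 = $98

$98


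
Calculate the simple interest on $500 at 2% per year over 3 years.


Use the formula I = P x R x T / 100
P x R x T = 500 x 2 x 3 = 3000
I = 3000 / 100 = $30

$30


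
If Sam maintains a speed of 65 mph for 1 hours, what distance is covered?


Use the formula: distance = speed x time
Speed = 65 mph, Time = 1 hours
65 x 1 = 65 miles

65 miles


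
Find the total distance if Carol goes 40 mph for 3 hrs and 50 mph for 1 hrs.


Leg 1 distance:
40 x 3 = 120 miles
Leg 2 distance:
50 x 1 = 50 miles
Total distance:
120 + 50 = 170 miles

170 miles


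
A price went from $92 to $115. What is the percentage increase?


Find the absolute change:
|115 - 92| = 23
Divide by original and multiply by 100:
23 / 92 x 100 = 25%

25%


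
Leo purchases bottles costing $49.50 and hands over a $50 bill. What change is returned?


Start with the amount paid:
$50
Subtract the price:
$50 - $49.50 = $0.50

$0.50


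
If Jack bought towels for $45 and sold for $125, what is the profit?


Selling price = $125
Cost price = $45
Profit = selling price - cost price:
Profit = $125 - $45 = $80

$80


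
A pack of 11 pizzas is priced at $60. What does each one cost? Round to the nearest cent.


Total cost: $60
Number of items: 11
Unit price: $60 / 11 = $5.4545... ≈ $5.45

$5.45


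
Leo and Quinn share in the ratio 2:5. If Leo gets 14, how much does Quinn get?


Find the multiplier:
14 / 2 = 7
Apply to Quinn's share:
5 x 7 = 35

35


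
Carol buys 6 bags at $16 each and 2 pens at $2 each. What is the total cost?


Cost of bags:
6 x $16 = $96
Cost of pens:
2 x $2 = $4
Add both:
$96 + $4 = $100

$100


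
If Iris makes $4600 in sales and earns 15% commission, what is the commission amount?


Convert rate to decimal:
15% = 0.15
Multiply by sales:
$4600 x 0.15 = $690

$690


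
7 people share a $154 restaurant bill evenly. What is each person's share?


Total bill: $154
Number of people: 7
Each pays: $154 / 7 = $22

$22


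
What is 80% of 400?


Convert percentage to decimal:
80% = 0.8
Multiply:
400 x 0.8 = 320

320


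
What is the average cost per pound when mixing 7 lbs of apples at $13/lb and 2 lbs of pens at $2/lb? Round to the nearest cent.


Cost of apples:
7 x $13 = $91
Cost of pens:
2 x $2 = $4
Total cost: $91 + $4 = $95
Total weight: 9 lbs
Average: $95 / 9 = $10.5555... ≈ $10.56/lb

$10.56/lb


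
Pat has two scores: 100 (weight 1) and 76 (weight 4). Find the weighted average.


Weighted sum:
1 x 100 + 4 x 76 = 404
Total weight:
1 + 4 = 5
Weighted average:
404 / 5 = 80.8

80.8


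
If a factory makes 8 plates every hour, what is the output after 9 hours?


Production rate: 8 plates per hour
Time: 9 hours
Total: 8 x 9 = 72 plates

72 plates


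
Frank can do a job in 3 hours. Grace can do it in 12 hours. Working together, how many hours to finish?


Frank's rate: 1/3 of the job per hour
Grace's rate: 1/12 of the job per hour
Combined rate: 1/3 + 1/12 = 5/12 per hour
Time = 1 / (5/12) = 12/5 = 2.4 hours

2.4 hours


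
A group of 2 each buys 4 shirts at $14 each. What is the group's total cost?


Cost per person:
4 x $14 = $56
Group total:
2 x $56 = $112

$112


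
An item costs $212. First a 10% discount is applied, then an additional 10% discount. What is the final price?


First discount:
10% of $212 = $21.20
Price after first discount:
$212 - $21.20 = $190.80
Second discount:
10% of $190.80 = $19.08
Final price:
$190.80 - $19.08 = $171.72

$171.72


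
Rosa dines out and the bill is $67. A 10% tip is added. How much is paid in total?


Calculate the tip:
10% of $67 = $6.70
Add tip to meal cost:
$67 + $6.70 = $73.70

$73.70


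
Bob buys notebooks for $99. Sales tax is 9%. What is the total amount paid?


Calculate the tax:
9% of $99 = $8.91
Add tax to price:
$99 + $8.91 = $107.91

$107.91


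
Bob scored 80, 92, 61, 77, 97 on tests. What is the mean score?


Add the scores:
80 + 92 + 61 + 77 + 97 = 407
Divide by the number of tests:
407 / 5 = 81.4

81.4


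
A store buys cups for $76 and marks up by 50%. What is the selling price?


Calculate the markup amount:
50% of $76 = $38
Add to cost:
$76 + $38 = $114

$114


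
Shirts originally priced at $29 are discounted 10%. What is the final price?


Calculate the discount amount:
10% of $29 = $2.90
Subtract from original:
$29 - $2.90 = $26.10

$26.10


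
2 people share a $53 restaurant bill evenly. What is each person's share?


Total bill: $53
Number of people: 2
Each pays: $53 / 2 = $26.50

$26.50


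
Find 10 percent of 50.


Convert percentage to decimal:
10% = 0.1
Multiply:
50 x 0.1 = 5

5


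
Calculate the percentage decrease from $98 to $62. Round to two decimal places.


Find the absolute change:
|62 - 98| = 36
Divide by original and multiply by 100:
36 / 98 x 100 = 36.7346...% ≈ 36.73%

36.73%


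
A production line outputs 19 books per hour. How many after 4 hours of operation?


Production rate: 19 books per hour
Time: 4 hours
Total: 19 x 4 = 76 books

76 books


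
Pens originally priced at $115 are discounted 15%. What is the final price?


Calculate the discount amount:
15% of $115 = $17.25
Subtract from original:
$115 - $17.25 = $97.75

$97.75


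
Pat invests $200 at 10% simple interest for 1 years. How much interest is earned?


Use the formula I = P x R x T / 100
P x R x T = 200 x 10 x 1 = 2000
I = 2000 / 100 = $20

$20


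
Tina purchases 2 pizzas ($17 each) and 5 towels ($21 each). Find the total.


Cost of pizzas:
2 x $17 = $34
Cost of towels:
5 x $21 = $105
Add both:
$34 + $105 = $139

$139


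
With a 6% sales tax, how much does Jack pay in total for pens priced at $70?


Calculate the tax:
6% of $70 = $4.20
Add tax to price:
$70 + $4.20 = $74.20

$74.20


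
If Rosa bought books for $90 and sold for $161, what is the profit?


Selling price = $161
Cost price = $90
Profit = selling price - cost price:
Profit = $161 - $90 = $71

$71


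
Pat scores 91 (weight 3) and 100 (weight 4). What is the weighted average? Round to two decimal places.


Weighted sum:
3 x 91 + 4 x 100 = 673
Total weight:
3 + 4 = 7
Weighted average:
673 / 7 = 96.1428... ≈ 96.14

96.14


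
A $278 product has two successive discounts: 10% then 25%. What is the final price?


First discount:
10% of $278 = $27.80
Price after first discount:
$278 - $27.80 = $250.20
Second discount:
25% of $250.20 = $62.55
Final price:
$250.20 - $62.55 = $187.65

$187.65


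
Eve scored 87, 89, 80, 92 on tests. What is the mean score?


Add the scores:
87 + 89 + 80 + 92 = 348
Divide by the number of tests:
348 / 4 = 87

87


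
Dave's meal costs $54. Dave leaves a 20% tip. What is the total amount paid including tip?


Calculate the tip:
20% of $54 = $10.80
Add tip to meal cost:
$54 + $10.80 = $64.80

$64.80


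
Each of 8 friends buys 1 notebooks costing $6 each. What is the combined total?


Cost per person:
1 x $6 = $6
Group total:
8 x $6 = $48

$48


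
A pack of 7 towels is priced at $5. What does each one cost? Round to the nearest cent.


Total cost: $5
Number of items: 7
Unit price: $5 / 7 = $0.7142... ≈ $0.71

$0.71


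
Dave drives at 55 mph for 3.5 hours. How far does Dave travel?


Use the formula: distance = speed x time
Speed = 55 mph, Time = 3.5 hours
55 x 3.5 = 192.5 miles

192.5 miles


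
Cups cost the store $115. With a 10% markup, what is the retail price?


Calculate the markup amount:
10% of $115 = $11.50
Add to cost:
$115 + $11.50 = $126.50

$126.50


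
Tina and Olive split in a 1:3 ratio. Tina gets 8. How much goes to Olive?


Find the multiplier:
8 / 1 = 8
Apply to Olive's share:
3 x 8 = 24

24


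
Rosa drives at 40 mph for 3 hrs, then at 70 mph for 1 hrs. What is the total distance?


Leg 1 distance:
40 x 3 = 120 miles
Leg 2 distance:
70 x 1 = 70 miles
Total distance:
120 + 70 = 190 miles

190 miles


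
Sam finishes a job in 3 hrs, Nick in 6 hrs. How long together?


Sam's rate: 1/3 of the job per hour
Nick's rate: 1/6 of the job per hour
Combined rate: 1/3 + 1/6 = 1/2 per hour
Time = 1 / (1/2) = 2 hours

2 hours


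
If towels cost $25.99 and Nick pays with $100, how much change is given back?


Start with the amount paid:
$100
Subtract the price:
$100 - $25.99 = $74.01

$74.01


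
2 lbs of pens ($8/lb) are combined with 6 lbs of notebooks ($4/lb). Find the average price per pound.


Cost of pens:
2 x $8 = $16
Cost of notebooks:
6 x $4 = $24
Total cost: $16 + $24 = $40
Total weight: 8 lbs
Average: $40 / 8 = $5/lb

$5/lb


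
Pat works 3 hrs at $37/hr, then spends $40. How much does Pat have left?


Calculate earnings:
3 x $37 = $111
Subtract spending:
$111 - $40 = $71

$71


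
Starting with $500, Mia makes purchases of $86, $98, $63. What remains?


Add up expenses:
$86 + $98 + $63 = $247
Subtract from budget:
$500 - $247 = $253

$253


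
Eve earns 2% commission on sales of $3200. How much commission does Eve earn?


Convert rate to decimal:
2% = 0.02
Multiply by sales:
$3200 x 0.02 = $64

$64


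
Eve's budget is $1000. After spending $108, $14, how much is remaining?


Add up expenses:
$108 + $14 = $122
Subtract from budget:
$1000 - $122 = $878

$878


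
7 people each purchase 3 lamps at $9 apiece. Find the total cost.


Cost per person:
3 x $9 = $27
Group total:
7 x $27 = $189

$189


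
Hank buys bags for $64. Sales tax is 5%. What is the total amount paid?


Calculate the tax:
5% of $64 = $3.20
Add tax to price:
$64 + $3.20 = $67.20

$67.20


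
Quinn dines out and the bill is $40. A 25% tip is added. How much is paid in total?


Calculate the tip:
25% of $40 = $10
Add tip to meal cost:
$40 + $10 = $50

$50


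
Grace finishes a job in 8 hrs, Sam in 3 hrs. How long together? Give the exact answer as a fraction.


Grace's rate: 1/8 of the job per hour
Sam's rate: 1/3 of the job per hour
Combined rate: 1/8 + 1/3 = 11/24 per hour
Time = 1 / (11/24) = 24/11 hours (≈ 2.18 hours)

24/11 hours


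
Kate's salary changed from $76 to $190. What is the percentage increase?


Find the absolute change:
|190 - 76| = 114
Divide by original and multiply by 100:
114 / 76 x 100 = 150%

150%


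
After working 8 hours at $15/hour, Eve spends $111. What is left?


Calculate earnings:
8 x $15 = $120
Subtract spending:
$120 - $111 = $9

$9


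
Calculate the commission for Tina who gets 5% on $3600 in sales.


Convert rate to decimal:
5% = 0.05
Multiply by sales:
$3600 x 0.05 = $180

$180


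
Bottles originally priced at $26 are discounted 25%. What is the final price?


Calculate the discount amount:
25% of $26 = $6.50
Subtract from original:
$26 - $6.50 = $19.50

$19.50


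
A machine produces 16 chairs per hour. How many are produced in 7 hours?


Production rate: 16 chairs per hour
Time: 7 hours
Total: 16 x 7 = 112 chairs

112 chairs


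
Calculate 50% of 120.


Convert percentage to decimal:
50% = 0.5
Multiply:
120 x 0.5 = 60

60


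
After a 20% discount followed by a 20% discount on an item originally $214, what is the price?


First discount:
20% of $214 = $42.80
Price after first discount:
$214 - $42.80 = $171.20
Second discount:
20% of $171.20 = $34.24
Final price:
$171.20 - $34.24 = $136.96

$136.96


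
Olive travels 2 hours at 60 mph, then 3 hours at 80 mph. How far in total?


Leg 1 distance:
60 x 2 = 120 miles
Leg 2 distance:
80 x 3 = 240 miles
Total distance:
120 + 240 = 360 miles

360 miles


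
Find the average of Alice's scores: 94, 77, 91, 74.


Add the scores:
94 + 77 + 91 + 74 = 336
Divide by the number of tests:
336 / 4 = 84

84


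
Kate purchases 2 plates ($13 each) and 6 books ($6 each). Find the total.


Cost of plates:
2 x $13 = $26
Cost of books:
6 x $6 = $36
Add both:
$26 + $36 = $62

$62


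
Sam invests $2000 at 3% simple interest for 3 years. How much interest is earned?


Use the formula I = P x R x T / 100
P x R x T = 2000 x 3 x 3 = 18000
I = 18000 / 100 = $180

$180


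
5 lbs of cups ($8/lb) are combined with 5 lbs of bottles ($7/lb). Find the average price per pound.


Cost of cups:
5 x $8 = $40
Cost of bottles:
5 x $7 = $35
Total cost: $40 + $35 = $75
Total weight: 10 lbs
Average: $75 / 10 = $7.50/lb

$7.50/lb


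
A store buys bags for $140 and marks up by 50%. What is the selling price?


Calculate the markup amount:
50% of $140 = $70
Add to cost:
$140 + $70 = $210

$210


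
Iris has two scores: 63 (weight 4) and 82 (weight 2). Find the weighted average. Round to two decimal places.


Weighted sum:
4 x 63 + 2 x 82 = 416
Total weight:
4 + 2 = 6
Weighted average:
416 / 6 = 69.3333... ≈ 69.33

69.33


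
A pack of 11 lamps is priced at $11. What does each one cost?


Total cost: $11
Number of items: 11
Unit price: $11 / 11 = $1

$1


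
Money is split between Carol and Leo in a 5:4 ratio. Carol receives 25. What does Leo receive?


Find the multiplier:
25 / 5 = 5
Apply to Leo's share:
4 x 5 = 20

20


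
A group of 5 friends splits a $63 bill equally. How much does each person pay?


Total bill: $63
Number of people: 5
Each pays: $63 / 5 = $12.60

$12.60


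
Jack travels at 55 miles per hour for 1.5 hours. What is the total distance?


Use the formula: distance = speed x time
Speed = 55 mph, Time = 1.5 hours
55 x 1.5 = 82.5 miles

82.5 miles


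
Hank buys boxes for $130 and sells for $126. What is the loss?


Selling price = $126
Cost price = $130
Loss = cost price - selling price:
Loss = $130 - $126 = $4

$4


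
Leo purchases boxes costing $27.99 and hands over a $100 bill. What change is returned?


Start with the amount paid:
$100
Subtract the price:
$100 - $27.99 = $72.01

$72.01


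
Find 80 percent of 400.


Convert percentage to decimal:
80% = 0.8
Multiply:
400 x 0.8 = 320

320


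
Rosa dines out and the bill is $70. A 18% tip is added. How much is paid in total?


Calculate the tip:
18% of $70 = $12.60
Add tip to meal cost:
$70 + $12.60 = $82.60

$82.60


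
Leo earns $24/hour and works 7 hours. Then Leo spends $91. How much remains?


Calculate earnings:
7 x $24 = $168
Subtract spending:
$168 - $91 = $77

$77


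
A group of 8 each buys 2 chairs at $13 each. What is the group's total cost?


Cost per person:
2 x $13 = $26
Group total:
8 x $26 = $208

$208


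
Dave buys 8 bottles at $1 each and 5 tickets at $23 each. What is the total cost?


Cost of bottles:
8 x $1 = $8
Cost of tickets:
5 x $23 = $115
Add both:
$8 + $115 = $123

$123


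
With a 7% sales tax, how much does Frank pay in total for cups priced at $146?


Calculate the tax:
7% of $146 = $10.22
Add tax to price:
$146 + $10.22 = $156.22

$156.22


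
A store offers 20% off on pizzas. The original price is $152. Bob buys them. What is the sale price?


Calculate the discount amount:
20% of $152 = $30.40
Subtract from original:
$152 - $30.40 = $121.60

$121.60


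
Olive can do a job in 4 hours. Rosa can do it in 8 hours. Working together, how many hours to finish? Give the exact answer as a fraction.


Olive's rate: 1/4 of the job per hour
Rosa's rate: 1/8 of the job per hour
Combined rate: 1/4 + 1/8 = 3/8 per hour
Time = 1 / (3/8) = 8/3 hours (≈ 2.67 hours)

8/3 hours


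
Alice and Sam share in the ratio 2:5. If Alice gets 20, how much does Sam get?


Find the multiplier:
20 / 2 = 10
Apply to Sam's share:
5 x 10 = 50

50


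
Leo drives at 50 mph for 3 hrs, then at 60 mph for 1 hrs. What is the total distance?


Leg 1 distance:
50 x 3 = 150 miles
Leg 2 distance:
60 x 1 = 60 miles
Total distance:
150 + 60 = 210 miles

210 miles


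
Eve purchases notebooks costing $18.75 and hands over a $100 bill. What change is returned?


Start with the amount paid:
$100
Subtract the price:
$100 - $18.75 = $81.25

$81.25


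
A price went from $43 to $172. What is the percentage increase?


Find the absolute change:
|172 - 43| = 129
Divide by original and multiply by 100:
129 / 43 x 100 = 300%

300%


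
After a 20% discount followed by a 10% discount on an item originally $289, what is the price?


First discount:
20% of $289 = $57.80
Price after first discount:
$289 - $57.80 = $231.20
Second discount:
10% of $231.20 = $23.12
Final price:
$231.20 - $23.12 = $208.08

$208.08


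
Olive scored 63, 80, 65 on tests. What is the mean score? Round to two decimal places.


Add the scores:
63 + 80 + 65 = 208
Divide by the number of tests:
208 / 3 = 69.3333... ≈ 69.33

69.33


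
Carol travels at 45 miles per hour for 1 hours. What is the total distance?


Use the formula: distance = speed x time
Speed = 45 mph, Time = 1 hours
45 x 1 = 45 miles

45 miles


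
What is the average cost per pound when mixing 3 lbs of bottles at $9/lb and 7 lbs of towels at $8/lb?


Cost of bottles:
3 x $9 = $27
Cost of towels:
7 x $8 = $56
Total cost: $27 + $56 = $83
Total weight: 10 lbs
Average: $83 / 10 = $8.30/lb

$8.30/lb


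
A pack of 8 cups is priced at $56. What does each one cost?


Total cost: $56
Number of items: 8
Unit price: $56 / 8 = $7

$7


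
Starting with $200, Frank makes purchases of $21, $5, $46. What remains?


Add up expenses:
$21 + $5 + $46 = $72
Subtract from budget:
$200 - $72 = $128

$128


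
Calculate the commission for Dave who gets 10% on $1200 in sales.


Convert rate to decimal:
10% = 0.1
Multiply by sales:
$1200 x 0.1 = $120

$120


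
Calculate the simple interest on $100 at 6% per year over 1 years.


Use the formula I = P x R x T / 100
P x R x T = 100 x 6 x 1 = 600
I = 600 / 100 = $6

$6


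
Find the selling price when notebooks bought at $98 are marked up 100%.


Calculate the markup amount:
100% of $98 = $98
Add to cost:
$98 + $98 = $196

$196


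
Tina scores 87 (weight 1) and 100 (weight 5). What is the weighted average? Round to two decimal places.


Weighted sum:
1 x 87 + 5 x 100 = 587
Total weight:
1 + 5 = 6
Weighted average:
587 / 6 = 97.8333... ≈ 97.83

97.83


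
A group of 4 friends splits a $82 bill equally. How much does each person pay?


Total bill: $82
Number of people: 4
Each pays: $82 / 4 = $20.50

$20.50


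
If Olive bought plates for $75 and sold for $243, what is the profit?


Selling price = $243
Cost price = $75
Profit = selling price - cost price:
Profit = $243 - $75 = $168

$168


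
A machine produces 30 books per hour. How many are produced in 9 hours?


Production rate: 30 books per hour
Time: 9 hours
Total: 30 x 9 = 270 books

270 books


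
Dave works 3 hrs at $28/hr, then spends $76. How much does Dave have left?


Calculate earnings:
3 x $28 = $84
Subtract spending:
$84 - $76 = $8

$8


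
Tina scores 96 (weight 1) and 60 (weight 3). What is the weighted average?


Weighted sum:
1 x 96 + 3 x 60 = 276
Total weight:
1 + 3 = 4
Weighted average:
276 / 4 = 69

69


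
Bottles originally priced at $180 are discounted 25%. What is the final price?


Calculate the discount amount:
25% of $180 = $45
Subtract from original:
$180 - $45 = $135

$135


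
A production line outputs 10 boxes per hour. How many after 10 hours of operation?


Production rate: 10 boxes per hour
Time: 10 hours
Total: 10 x 10 = 100 boxes

100 boxes


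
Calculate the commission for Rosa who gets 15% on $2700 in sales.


Convert rate to decimal:
15% = 0.15
Multiply by sales:
$2700 x 0.15 = $405

$405


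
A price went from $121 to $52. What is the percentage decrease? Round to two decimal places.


Find the absolute change:
|52 - 121| = 69
Divide by original and multiply by 100:
69 / 121 x 100 = 57.0247...% ≈ 57.02%

57.02%


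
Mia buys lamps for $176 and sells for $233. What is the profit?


Selling price = $233
Cost price = $176
Profit = selling price - cost price:
Profit = $233 - $176 = $57

$57


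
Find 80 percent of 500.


Convert percentage to decimal:
80% = 0.8
Multiply:
500 x 0.8 = 400

400


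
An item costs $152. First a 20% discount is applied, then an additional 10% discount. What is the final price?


First discount:
20% of $152 = $30.40
Price after first discount:
$152 - $30.40 = $121.60
Second discount:
10% of $121.60 = $12.16
Final price:
$121.60 - $12.16 = $109.44

$109.44


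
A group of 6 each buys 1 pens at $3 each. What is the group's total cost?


Cost per person:
1 x $3 = $3
Group total:
6 x $3 = $18

$18


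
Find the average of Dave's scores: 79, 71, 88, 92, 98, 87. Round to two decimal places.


Add the scores:
79 + 71 + 88 + 92 + 98 + 87 = 515
Divide by the number of tests:
515 / 6 = 85.8333... ≈ 85.83

85.83


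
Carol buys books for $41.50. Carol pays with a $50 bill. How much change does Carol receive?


Start with the amount paid:
$50
Subtract the price:
$50 - $41.50 = $8.50

$8.50


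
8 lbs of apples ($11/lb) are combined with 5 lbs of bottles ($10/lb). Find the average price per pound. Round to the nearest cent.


Cost of apples:
8 x $11 = $88
Cost of bottles:
5 x $10 = $50
Total cost: $88 + $50 = $138
Total weight: 13 lbs
Average: $138 / 13 = $10.6153... ≈ $10.62/lb

$10.62/lb


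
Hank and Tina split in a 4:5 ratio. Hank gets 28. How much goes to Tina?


Find the multiplier:
28 / 4 = 7
Apply to Tina's share:
5 x 7 = 35

35


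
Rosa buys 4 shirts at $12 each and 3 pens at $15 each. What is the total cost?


Cost of shirts:
4 x $12 = $48
Cost of pens:
3 x $15 = $45
Add both:
$48 + $45 = $93

$93


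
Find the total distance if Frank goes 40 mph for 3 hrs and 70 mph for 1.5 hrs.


Leg 1 distance:
40 x 3 = 120 miles
Leg 2 distance:
70 x 1.5 = 105 miles
Total distance:
120 + 105 = 225 miles

225 miles


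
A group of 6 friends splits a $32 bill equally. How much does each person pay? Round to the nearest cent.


Total bill: $32
Number of people: 6
Each pays: $32 / 6 = $5.3333... ≈ $5.33

$5.33


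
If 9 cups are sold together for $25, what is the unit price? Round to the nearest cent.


Total cost: $25
Number of items: 9
Unit price: $25 / 9 = $2.7777... ≈ $2.78

$2.78


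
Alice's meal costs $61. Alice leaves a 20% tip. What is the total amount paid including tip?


Calculate the tip:
20% of $61 = $12.20
Add tip to meal cost:
$61 + $12.20 = $73.20

$73.20


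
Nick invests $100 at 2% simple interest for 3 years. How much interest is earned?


Use the formula I = P x R x T / 100
P x R x T = 100 x 2 x 3 = 600
I = 600 / 100 = $6

$6


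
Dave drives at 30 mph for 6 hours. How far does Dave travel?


Use the formula: distance = speed x time
Speed = 30 mph, Time = 6 hours
30 x 6 = 180 miles

180 miles


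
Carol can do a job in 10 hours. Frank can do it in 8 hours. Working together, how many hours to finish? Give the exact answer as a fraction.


Carol's rate: 1/10 of the job per hour
Frank's rate: 1/8 of the job per hour
Combined rate: 1/10 + 1/8 = 9/40 per hour
Time = 1 / (9/40) = 40/9 hours (≈ 4.44 hours)

40/9 hours


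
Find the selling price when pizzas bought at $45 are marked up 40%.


Calculate the markup amount:
40% of $45 = $18
Add to cost:
$45 + $18 = $63

$63


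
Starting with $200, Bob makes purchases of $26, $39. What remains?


Add up expenses:
$26 + $39 = $65
Subtract from budget:
$200 - $65 = $135

$135


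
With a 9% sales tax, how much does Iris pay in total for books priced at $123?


Calculate the tax:
9% of $123 = $11.07
Add tax to price:
$123 + $11.07 = $134.07

$134.07


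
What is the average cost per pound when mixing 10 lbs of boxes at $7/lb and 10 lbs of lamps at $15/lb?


Cost of boxes:
10 x $7 = $70
Cost of lamps:
10 x $15 = $150
Total cost: $70 + $150 = $220
Total weight: 20 lbs
Average: $220 / 20 = $11/lb

$11/lb


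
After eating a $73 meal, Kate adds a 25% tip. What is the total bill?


Calculate the tip:
25% of $73 = $18.25
Add tip to meal cost:
$73 + $18.25 = $91.25

$91.25


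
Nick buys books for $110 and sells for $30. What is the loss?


Selling price = $30
Cost price = $110
Loss = cost price - selling price:
Loss = $110 - $30 = $80

$80


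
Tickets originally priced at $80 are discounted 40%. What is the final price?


Calculate the discount amount:
40% of $80 = $32
Subtract from original:
$80 - $32 = $48

$48


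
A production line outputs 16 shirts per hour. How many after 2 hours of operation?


Production rate: 16 shirts per hour
Time: 2 hours
Total: 16 x 2 = 32 shirts

32 shirts


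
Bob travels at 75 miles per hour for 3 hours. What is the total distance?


Use the formula: distance = speed x time
Speed = 75 mph, Time = 3 hours
75 x 3 = 225 miles

225 miles


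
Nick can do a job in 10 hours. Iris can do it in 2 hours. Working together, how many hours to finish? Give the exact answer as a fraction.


Nick's rate: 1/10 of the job per hour
Iris's rate: 1/2 of the job per hour
Combined rate: 1/10 + 1/2 = 3/5 per hour
Time = 1 / (3/5) = 5/3 hours (≈ 1.67 hours)

5/3 hours


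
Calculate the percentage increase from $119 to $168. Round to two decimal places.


Find the absolute change:
|168 - 119| = 49
Divide by original and multiply by 100:
49 / 119 x 100 = 41.1764...% ≈ 41.18%

41.18%


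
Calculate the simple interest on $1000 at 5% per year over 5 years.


Use the formula I = P x R x T / 100
P x R x T = 1000 x 5 x 5 = 25000
I = 25000 / 100 = $250

$250


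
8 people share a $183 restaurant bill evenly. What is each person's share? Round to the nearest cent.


Total bill: $183
Number of people: 8
Each pays: $183 / 8 = $22.875 ≈ $22.88

$22.88


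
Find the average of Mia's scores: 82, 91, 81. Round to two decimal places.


Add the scores:
82 + 91 + 81 = 254
Divide by the number of tests:
254 / 3 = 84.6666... ≈ 84.67

84.67


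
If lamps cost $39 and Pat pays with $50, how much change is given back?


Start with the amount paid:
$50
Subtract the price:
$50 - $39 = $11

$11


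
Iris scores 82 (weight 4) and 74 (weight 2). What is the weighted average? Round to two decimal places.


Weighted sum:
4 x 82 + 2 x 74 = 476
Total weight:
4 + 2 = 6
Weighted average:
476 / 6 = 79.3333... ≈ 79.33

79.33


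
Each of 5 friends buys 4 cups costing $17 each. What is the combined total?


Cost per person:
4 x $17 = $68
Group total:
5 x $68 = $340

$340


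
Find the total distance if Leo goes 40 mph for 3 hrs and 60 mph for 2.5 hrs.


Leg 1 distance:
40 x 3 = 120 miles
Leg 2 distance:
60 x 2.5 = 150 miles
Total distance:
120 + 150 = 270 miles

270 miles


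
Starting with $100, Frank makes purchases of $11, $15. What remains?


Add up expenses:
$11 + $15 = $26
Subtract from budget:
$100 - $26 = $74

$74


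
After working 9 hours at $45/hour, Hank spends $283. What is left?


Calculate earnings:
9 x $45 = $405
Subtract spending:
$405 - $283 = $122

$122


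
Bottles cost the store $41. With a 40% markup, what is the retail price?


Calculate the markup amount:
40% of $41 = $16.40
Add to cost:
$41 + $16.40 = $57.40

$57.40


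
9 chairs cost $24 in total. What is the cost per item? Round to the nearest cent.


Total cost: $24
Number of items: 9
Unit price: $24 / 9 = $2.6666... ≈ $2.67

$2.67


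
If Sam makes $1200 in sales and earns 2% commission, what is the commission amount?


Convert rate to decimal:
2% = 0.02
Multiply by sales:
$1200 x 0.02 = $24

$24


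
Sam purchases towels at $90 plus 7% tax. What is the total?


Calculate the tax:
7% of $90 = $6.30
Add tax to price:
$90 + $6.30 = $96.30

$96.30


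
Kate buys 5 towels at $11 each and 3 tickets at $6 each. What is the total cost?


Cost of towels:
5 x $11 = $55
Cost of tickets:
3 x $6 = $18
Add both:
$55 + $18 = $73

$73


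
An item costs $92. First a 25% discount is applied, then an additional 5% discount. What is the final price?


First discount:
25% of $92 = $23
Price after first discount:
$92 - $23 = $69
Second discount:
5% of $69 = $3.45
Final price:
$69 - $3.45 = $65.55

$65.55


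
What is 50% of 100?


Convert percentage to decimal:
50% = 0.5
Multiply:
100 x 0.5 = 50

50


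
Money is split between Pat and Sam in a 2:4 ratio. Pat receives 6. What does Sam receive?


Find the multiplier:
6 / 2 = 3
Apply to Sam's share:
4 x 3 = 12

12


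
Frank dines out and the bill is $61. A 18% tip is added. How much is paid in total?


Calculate the tip:
18% of $61 = $10.98
Add tip to meal cost:
$61 + $10.98 = $71.98

$71.98


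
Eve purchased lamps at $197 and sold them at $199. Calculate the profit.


Selling price = $199
Cost price = $197
Profit = selling price - cost price:
Profit = $199 - $197 = $2

$2


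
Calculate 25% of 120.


Convert percentage to decimal:
25% = 0.25
Multiply:
120 x 0.25 = 30

30


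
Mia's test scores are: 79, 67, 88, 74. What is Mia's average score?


Add the scores:
79 + 67 + 88 + 74 = 308
Divide by the number of tests:
308 / 4 = 77

77


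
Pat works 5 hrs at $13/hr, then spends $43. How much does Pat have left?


Calculate earnings:
5 x $13 = $65
Subtract spending:
$65 - $43 = $22

$22


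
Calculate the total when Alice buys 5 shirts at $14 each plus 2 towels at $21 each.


Cost of shirts:
5 x $14 = $70
Cost of towels:
2 x $21 = $42
Add both:
$70 + $42 = $112

$112


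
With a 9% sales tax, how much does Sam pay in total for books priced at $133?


Calculate the tax:
9% of $133 = $11.97
Add tax to price:
$133 + $11.97 = $144.97

$144.97


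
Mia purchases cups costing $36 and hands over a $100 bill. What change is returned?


Start with the amount paid:
$100
Subtract the price:
$100 - $36 = $64

$64
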